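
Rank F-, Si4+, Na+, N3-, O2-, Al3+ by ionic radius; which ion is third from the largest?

Isoelectronic series (10 e⁻ each). Size is set by nuclear charge: more protons means a smaller ion. Si4+ (Z=14), Al3+ (Z=13), Na+ (Z=11), F- (Z=9), O2- (Z=8), N3- (Z=7).
So the order is Si4+ < Al3+ < Na+ < F- < O2- < N3-; the 3rd-largest ion is F-.

F-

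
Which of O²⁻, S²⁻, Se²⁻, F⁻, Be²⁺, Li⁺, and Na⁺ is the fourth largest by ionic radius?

F⁻

Electron counts and nuclear charges: Be²⁺ has 2 e⁻ (Z=4), Li⁺ has 2 e⁻ (Z=3), Na⁺ has 10 e⁻ (Z=11), F⁻ has 10 e⁻ (Z=9), O²⁻ has 10 e⁻ (Z=8), S²⁻ has 18 e⁻ (Z=16), Se²⁻ has 36 e⁻ (Z=34). Be²⁺ < Li⁺ (both 2 e⁻, Z=4>3); Li⁺ < Na⁺ (same group, period 2 vs 3); Na⁺ < F⁻ (isoelectronic, higher Z=11 is smaller); F⁻ < O²⁻ (both 10 e⁻, Z=9>8); O²⁻ < S²⁻ (same group, period 2 vs 3); S²⁻ < Se²⁻ (same group, 1 shell fewer).
That gives Be²⁺ < Li⁺ < Na⁺ < F⁻ < O²⁻ < S²⁻ < Se²⁻. From the largest end, number 4 is F⁻.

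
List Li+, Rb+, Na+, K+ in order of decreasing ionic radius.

Rb+ > K+ > Na+ > Li+

Same group, same charge. Going down the group adds an extra shell of electrons, so the ion gets larger: Li+ is highest in the group and smallest.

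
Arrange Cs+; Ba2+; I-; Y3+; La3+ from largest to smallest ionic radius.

I- > Cs+ > Ba2+ > La3+ > Y3+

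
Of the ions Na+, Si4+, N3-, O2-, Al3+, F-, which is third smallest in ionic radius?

Na+

Each ion has 10 electrons. The ranking follows nuclear charge in reverse — greater Z gives a smaller radius. Si4+ (Z=14), Al3+ (Z=13), Na+ (Z=11), F- (Z=9), O2- (Z=8), N3- (Z=7).
Full ascending order: Si4+ < Al3+ < Na+ < F- < O2- < N3-. Counting from the smallest, position 3 is Na+.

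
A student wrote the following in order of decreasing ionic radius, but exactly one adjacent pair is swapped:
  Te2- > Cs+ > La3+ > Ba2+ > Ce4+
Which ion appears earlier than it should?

La3+

Compare adjacent ions: both have 54 electrons but Z(La)=57 > Z(Ba)=56, so La3+ should be the smaller of the two — yet in this decreasing list La3+ sits before Ba2+. Nothing else is reversed, so La3+ should move one place to the right.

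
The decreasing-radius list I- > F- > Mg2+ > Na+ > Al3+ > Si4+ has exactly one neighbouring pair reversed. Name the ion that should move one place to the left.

Na+

Check each adjacent pair. Mg2+ and Na+ are reversed: Mg2+ and Na+ share 10 electrons; the higher nuclear charge on Mg (Z=12) contracts it more, so Mg2+ < Na+. No other neighbouring pair contradicts the periodic trends, so Na+ is the ion listed too late.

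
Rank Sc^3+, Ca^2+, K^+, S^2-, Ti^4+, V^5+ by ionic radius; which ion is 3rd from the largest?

These species are isoelectronic with 18 electrons. The only difference is the number of protons: V^5+ (Z=23), Ti^4+ (Z=22), Sc^3+ (Z=21), Ca^2+ (Z=20), K^+ (Z=19), S^2- (Z=16). The strongest nuclear pull (V^5+) gives the smallest ion.
So the order is V^5+ < Ti^4+ < Sc^3+ < Ca^2+ < K^+ < S^2-; the 3rd-largest ion is Ca^2+.

Ca^2+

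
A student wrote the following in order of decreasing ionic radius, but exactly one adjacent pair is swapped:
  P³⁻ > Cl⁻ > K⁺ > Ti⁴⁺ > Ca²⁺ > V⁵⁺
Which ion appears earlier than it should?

The pair Ti⁴⁺, Ca²⁺ is the wrong way round — they are isoelectronic (18 e⁻) and Ti has more protons than Ca (22 vs 20), making Ti⁴⁺ smaller. All other adjacent pairs agree with periodic trends, so Ti⁴⁺ is the misplaced ion.

Ti⁴⁺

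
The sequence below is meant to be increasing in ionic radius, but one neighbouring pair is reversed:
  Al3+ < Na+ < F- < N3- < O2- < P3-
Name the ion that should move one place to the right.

N3-

Scanning neighbour by neighbour, only N3-/O2- violates a trend: O2- and N3- share 10 electrons; the higher nuclear charge on O (Z=8) contracts it more, so O2- < N3-. That makes N3- the one sitting a position early relative to where it belongs.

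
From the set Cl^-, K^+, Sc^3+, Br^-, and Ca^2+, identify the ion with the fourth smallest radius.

Cl^-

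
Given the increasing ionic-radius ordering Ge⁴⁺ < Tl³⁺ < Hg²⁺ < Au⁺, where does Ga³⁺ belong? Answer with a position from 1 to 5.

First list Z and electron count for each: Ge⁴⁺ has 28 e⁻ (Z=32), Ga³⁺ has 28 e⁻ (Z=31), Tl³⁺ has 78 e⁻ (Z=81), Hg²⁺ has 78 e⁻ (Z=80), Au⁺ has 78 e⁻ (Z=79). Ge⁴⁺ < Ga³⁺ (isoelectronic, higher Z=32 is smaller); Ga³⁺ < Tl³⁺ (same group, period 4 vs 6); Tl³⁺ < Hg²⁺ (isoelectronic, higher Z=81 is smaller); Hg²⁺ < Au⁺ (isoelectronic, higher Z=80 is smaller).
The complete sequence is Ge⁴⁺ < Ga³⁺ < Tl³⁺ < Hg²⁺ < Au⁺. Ga³⁺ sits at position 2.

2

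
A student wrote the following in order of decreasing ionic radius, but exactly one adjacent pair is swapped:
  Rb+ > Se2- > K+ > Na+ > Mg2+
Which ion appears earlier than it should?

Rb+

The pair Rb+, Se2- is the wrong way round — both have 36 electrons but Z(Rb)=37 > Z(Se)=34, so Rb+ should be the smaller of the two. All other adjacent pairs agree with periodic trends, so Rb+ is the misplaced ion.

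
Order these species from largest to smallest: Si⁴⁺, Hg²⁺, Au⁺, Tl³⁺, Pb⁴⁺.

Electron counts and nuclear charges: Si⁴⁺: 10 e⁻, Z=14, Pb⁴⁺: 78 e⁻, Z=82, Tl³⁺: 78 e⁻, Z=81, Hg²⁺: 78 e⁻, Z=80, Au⁺: 78 e⁻, Z=79. Si⁴⁺ < Pb⁴⁺ (same group, period 3 vs 6); Pb⁴⁺ < Tl³⁺ (both 78 e⁻, Z=82>81); Tl³⁺ < Hg²⁺ (isoelectronic, higher Z=81 is smaller); Hg²⁺ < Au⁺ (isoelectronic, higher Z=80 is smaller).

Au⁺ > Hg²⁺ > Tl³⁺ > Pb⁴⁺ > Si⁴⁺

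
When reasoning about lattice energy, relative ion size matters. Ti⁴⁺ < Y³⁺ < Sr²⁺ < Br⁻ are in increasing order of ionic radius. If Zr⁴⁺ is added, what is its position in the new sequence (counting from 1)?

2

Work out protons and electrons: Ti⁴⁺ (Z=22, 18 e⁻), Zr⁴⁺ (Z=40, 36 e⁻), Y³⁺ (Z=39, 36 e⁻), Sr²⁺ (Z=38, 36 e⁻), Br⁻ (Z=35, 36 e⁻). Ti⁴⁺ < Zr⁴⁺ (same group, period 4 vs 5); Zr⁴⁺ < Y³⁺ (isoelectronic, higher Z=40 is smaller); Y³⁺ < Sr²⁺ (isoelectronic, higher Z=39 is smaller); Sr²⁺ < Br⁻ (both 36 e⁻, Z=38>35).
Putting Zr⁴⁺ in gives Ti⁴⁺ < Zr⁴⁺ < Y³⁺ < Sr²⁺ < Br⁻; it lands at slot 2.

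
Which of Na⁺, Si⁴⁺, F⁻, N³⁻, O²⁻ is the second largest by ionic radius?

O²⁻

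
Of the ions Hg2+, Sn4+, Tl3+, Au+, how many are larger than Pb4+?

3

Sn4+ has 46 e⁻ (Z=50), Pb4+ has 78 e⁻ (Z=82), Tl3+ has 78 e⁻ (Z=81), Hg2+ has 78 e⁻ (Z=80), Au+ has 78 e⁻ (Z=79). Sn4+ < Pb4+ (same group, period 5 vs 6); Pb4+ < Tl3+ (isoelectronic, higher Z=82 is smaller); Tl3+ < Hg2+ (both 78 e⁻, Z=81>80); Hg2+ < Au+ (both 78 e⁻, Z=80>79).
Placing each against Pb4+: smaller — Sn4+; larger — Tl3+, Hg2+, Au+. So 3 are larger.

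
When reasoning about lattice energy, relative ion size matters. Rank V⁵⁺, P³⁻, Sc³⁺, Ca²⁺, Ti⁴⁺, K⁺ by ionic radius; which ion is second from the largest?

K⁺

These species are isoelectronic with 18 electrons. The only difference is the number of protons: V⁵⁺ (Z=23), Ti⁴⁺ (Z=22), Sc³⁺ (Z=21), Ca²⁺ (Z=20), K⁺ (Z=19), P³⁻ (Z=15). The strongest nuclear pull (V⁵⁺) gives the smallest ion.
So the order is V⁵⁺ < Ti⁴⁺ < Sc³⁺ < Ca²⁺ < K⁺ < P³⁻; the 2nd-largest ion is K⁺.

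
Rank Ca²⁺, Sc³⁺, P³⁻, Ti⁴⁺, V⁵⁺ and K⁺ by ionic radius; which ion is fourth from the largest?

Isoelectronic series (18 e⁻ each). Size is set by nuclear charge: more protons means a smaller ion. V⁵⁺ (Z=23), Ti⁴⁺ (Z=22), Sc³⁺ (Z=21), Ca²⁺ (Z=20), K⁺ (Z=19), P³⁻ (Z=15).
So the order is V⁵⁺ < Ti⁴⁺ < Sc³⁺ < Ca²⁺ < K⁺ < P³⁻; the 4th-largest ion is Sc³⁺.

Sc³⁺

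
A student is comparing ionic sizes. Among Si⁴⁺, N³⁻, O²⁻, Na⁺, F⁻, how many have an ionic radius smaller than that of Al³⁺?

1

These species are isoelectronic with 10 electrons. The only difference is the number of protons: Si⁴⁺ (Z=14), Al³⁺ (Z=13), Na⁺ (Z=11), F⁻ (Z=9), O²⁻ (Z=8), N³⁻ (Z=7). The strongest nuclear pull (Si⁴⁺) gives the smallest ion.
Relative to Al³⁺, the ions that are smaller are Si⁴⁺. That's 1.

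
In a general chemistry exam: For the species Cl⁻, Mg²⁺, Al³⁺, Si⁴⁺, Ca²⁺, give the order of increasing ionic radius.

Si⁴⁺ < Al³⁺ < Mg²⁺ < Ca²⁺ < Cl⁻

Work out protons and electrons: Si⁴⁺ has 10 e⁻ (Z=14), Al³⁺ has 10 e⁻ (Z=13), Mg²⁺ has 10 e⁻ (Z=12), Ca²⁺ has 18 e⁻ (Z=20), Cl⁻ has 18 e⁻ (Z=17). Si⁴⁺ < Al³⁺ (isoelectronic, higher Z=14 is smaller); Al³⁺ < Mg²⁺ (isoelectronic, higher Z=13 is smaller); Mg²⁺ < Ca²⁺ (same group, 1 shell fewer); Ca²⁺ < Cl⁻ (isoelectronic, higher Z=20 is smaller).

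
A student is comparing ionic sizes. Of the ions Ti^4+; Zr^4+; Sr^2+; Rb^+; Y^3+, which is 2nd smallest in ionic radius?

Zr^4+

Ti^4+ has 18 e⁻ (Z=22), Zr^4+ has 36 e⁻ (Z=40), Y^3+ has 36 e⁻ (Z=39), Sr^2+ has 36 e⁻ (Z=38), Rb^+ has 36 e⁻ (Z=37). Ti^4+ < Zr^4+ (same group, 1 shell fewer); Zr^4+ < Y^3+ (both 36 e⁻, Z=40>39); Y^3+ < Sr^2+ (both 36 e⁻, Z=39>38); Sr^2+ < Rb^+ (both 36 e⁻, Z=38>37).
Full ascending order: Ti^4+ < Zr^4+ < Y^3+ < Sr^2+ < Rb^+. Counting from the smallest, position 2 is Zr^4+.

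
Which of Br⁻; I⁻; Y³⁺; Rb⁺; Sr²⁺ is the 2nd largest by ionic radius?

Br⁻

First list Z and electron count for each: Y³⁺ has 36 e⁻ (Z=39), Sr²⁺ has 36 e⁻ (Z=38), Rb⁺ has 36 e⁻ (Z=37), Br⁻ has 36 e⁻ (Z=35), I⁻ has 54 e⁻ (Z=53). Y³⁺ < Sr²⁺ (both 36 e⁻, Z=39>38); Sr²⁺ < Rb⁺ (both 36 e⁻, Z=38>37); Rb⁺ < Br⁻ (isoelectronic, higher Z=37 is smaller); Br⁻ < I⁻ (same group, period 4 vs 5).
So the order is Y³⁺ < Sr²⁺ < Rb⁺ < Br⁻ < I⁻; the 2nd-largest ion is Br⁻.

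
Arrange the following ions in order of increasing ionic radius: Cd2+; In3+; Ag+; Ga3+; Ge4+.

Ge4+ < Ga3+ < In3+ < Cd2+ < Ag+

Tabulating Z and e⁻: Ge4+: 28 e⁻, Z=32, Ga3+: 28 e⁻, Z=31, In3+: 46 e⁻, Z=49, Cd2+: 46 e⁻, Z=48, Ag+: 46 e⁻, Z=47. Ge4+ < Ga3+ (isoelectronic, higher Z=32 is smaller); Ga3+ < In3+ (same group, 1 shell fewer); In3+ < Cd2+ (both 46 e⁻, Z=49>48); Cd2+ < Ag+ (isoelectronic, higher Z=48 is smaller).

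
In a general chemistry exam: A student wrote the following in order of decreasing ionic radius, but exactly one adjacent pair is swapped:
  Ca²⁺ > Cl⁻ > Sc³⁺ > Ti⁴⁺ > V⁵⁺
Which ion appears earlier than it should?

Ca²⁺

Scanning neighbour by neighbour, only Ca²⁺/Cl⁻ violates a trend: both have 18 electrons but Z(Ca)=20 > Z(Cl)=17, so Ca²⁺ should be the smaller of the two. That makes Ca²⁺ the one sitting a position early relative to where it belongs.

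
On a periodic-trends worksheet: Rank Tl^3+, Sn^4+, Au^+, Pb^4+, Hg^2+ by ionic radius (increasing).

Sn^4+ < Pb^4+ < Tl^3+ < Hg^2+ < Au^+

First list Z and electron count for each: Sn^4+ (Z=50, 46 e⁻), Pb^4+ (Z=82, 78 e⁻), Tl^3+ (Z=81, 78 e⁻), Hg^2+ (Z=80, 78 e⁻), Au^+ (Z=79, 78 e⁻). Sn^4+ < Pb^4+ (same group, period 5 vs 6); Pb^4+ < Tl^3+ (isoelectronic, higher Z=82 is smaller); Tl^3+ < Hg^2+ (both 78 e⁻, Z=81>80); Hg^2+ < Au^+ (isoelectronic, higher Z=80 is smaller).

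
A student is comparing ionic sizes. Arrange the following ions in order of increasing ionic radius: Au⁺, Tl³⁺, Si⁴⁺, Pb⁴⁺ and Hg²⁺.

Work out protons and electrons: Si⁴⁺: 10 e⁻, Z=14, Pb⁴⁺: 78 e⁻, Z=82, Tl³⁺: 78 e⁻, Z=81, Hg²⁺: 78 e⁻, Z=80, Au⁺: 78 e⁻, Z=79. Si⁴⁺ < Pb⁴⁺ (same group, period 3 vs 6); Pb⁴⁺ < Tl³⁺ (both 78 e⁻, Z=82>81); Tl³⁺ < Hg²⁺ (both 78 e⁻, Z=81>80); Hg²⁺ < Au⁺ (isoelectronic, higher Z=80 is smaller).

Si⁴⁺ < Pb⁴⁺ < Tl³⁺ < Hg²⁺ < Au⁺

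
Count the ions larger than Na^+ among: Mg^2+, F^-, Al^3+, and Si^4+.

All of these have 10 electrons (isoelectronic). With the same electron cloud, the ion with the most protons pulls it in tightest. Nuclear charges: Si^4+ (Z=14), Al^3+ (Z=13), Mg^2+ (Z=12), Na^+ (Z=11), F^- (Z=9). Highest Z is smallest.
Placing each against Na^+: smaller — Si^4+, Al^3+, Mg^2+; larger — F^-. Count: 1.

1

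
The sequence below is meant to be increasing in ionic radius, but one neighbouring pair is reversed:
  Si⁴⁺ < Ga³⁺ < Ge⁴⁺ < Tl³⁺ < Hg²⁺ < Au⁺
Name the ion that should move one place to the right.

Ga³⁺

Scanning neighbour by neighbour, only Ga³⁺/Ge⁴⁺ violates a trend: both have 28 electrons but Z(Ge)=32 > Z(Ga)=31, so Ge⁴⁺ should be the smaller of the two. That makes Ga³⁺ the one sitting a position early relative to where it belongs.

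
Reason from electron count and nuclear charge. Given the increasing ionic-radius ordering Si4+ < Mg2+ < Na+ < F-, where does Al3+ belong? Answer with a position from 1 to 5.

These species are isoelectronic with 10 electrons. The only difference is the number of protons: Si4+ (Z=14), Al3+ (Z=13), Mg2+ (Z=12), Na+ (Z=11), F- (Z=9). The strongest nuclear pull (Si4+) gives the smallest ion.
Merged order: Si4+ < Al3+ < Mg2+ < Na+ < F- — Al3+ is number 2.

2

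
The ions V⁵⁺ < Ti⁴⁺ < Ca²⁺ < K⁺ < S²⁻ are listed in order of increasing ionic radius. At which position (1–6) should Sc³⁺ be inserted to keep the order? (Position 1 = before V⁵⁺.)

Each ion has 18 electrons. The ranking follows nuclear charge in reverse — greater Z gives a smaller radius. V⁵⁺ (Z=23), Ti⁴⁺ (Z=22), Sc³⁺ (Z=21), Ca²⁺ (Z=20), K⁺ (Z=19), S²⁻ (Z=16).
With Sc³⁺ included the full order is V⁵⁺ < Ti⁴⁺ < Sc³⁺ < Ca²⁺ < K⁺ < S²⁻, so it takes position 3.

3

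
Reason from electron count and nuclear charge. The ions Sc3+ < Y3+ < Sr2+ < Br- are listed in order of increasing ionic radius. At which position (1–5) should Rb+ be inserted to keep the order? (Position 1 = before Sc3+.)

4

Work out protons and electrons: Sc3+ has 18 e⁻ (Z=21), Y3+ has 36 e⁻ (Z=39), Sr2+ has 36 e⁻ (Z=38), Rb+ has 36 e⁻ (Z=37), Br- has 36 e⁻ (Z=35). Sc3+ < Y3+ (same group, period 4 vs 5); Y3+ < Sr2+ (both 36 e⁻, Z=39>38); Sr2+ < Rb+ (isoelectronic, higher Z=38 is smaller); Rb+ < Br- (isoelectronic, higher Z=37 is smaller).
The complete sequence is Sc3+ < Y3+ < Sr2+ < Rb+ < Br-. Rb+ sits at position 4.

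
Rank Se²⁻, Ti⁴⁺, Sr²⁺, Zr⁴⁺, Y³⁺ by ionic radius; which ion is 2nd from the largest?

Sr²⁺

Electron counts and nuclear charges: Ti⁴⁺ (Z=22, 18 e⁻), Zr⁴⁺ (Z=40, 36 e⁻), Y³⁺ (Z=39, 36 e⁻), Sr²⁺ (Z=38, 36 e⁻), Se²⁻ (Z=34, 36 e⁻). Ti⁴⁺ < Zr⁴⁺ (same group, period 4 vs 5); Zr⁴⁺ < Y³⁺ (both 36 e⁻, Z=40>39); Y³⁺ < Sr²⁺ (both 36 e⁻, Z=39>38); Sr²⁺ < Se²⁻ (both 36 e⁻, Z=38>34).
That gives Ti⁴⁺ < Zr⁴⁺ < Y³⁺ < Sr²⁺ < Se²⁻. From the largest end, number 2 is Sr²⁺.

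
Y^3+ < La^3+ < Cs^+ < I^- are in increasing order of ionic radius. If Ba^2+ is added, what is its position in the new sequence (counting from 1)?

3

Tabulating Z and e⁻: Y^3+ (Z=39, 36 e⁻), La^3+ (Z=57, 54 e⁻), Ba^2+ (Z=56, 54 e⁻), Cs^+ (Z=55, 54 e⁻), I^- (Z=53, 54 e⁻). Y^3+ < La^3+ (same group, period 5 vs 6); La^3+ < Ba^2+ (isoelectronic, higher Z=57 is smaller); Ba^2+ < Cs^+ (isoelectronic, higher Z=56 is smaller); Cs^+ < I^- (isoelectronic, higher Z=55 is smaller).
The complete sequence is Y^3+ < La^3+ < Ba^2+ < Cs^+ < I^-. Ba^2+ sits at position 3.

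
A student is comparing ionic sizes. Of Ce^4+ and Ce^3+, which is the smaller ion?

Ce^4+

Same element, different charge: the more highly charged cation has fewer electrons and a greater effective nuclear charge per electron, making Ce^4+ the smallest.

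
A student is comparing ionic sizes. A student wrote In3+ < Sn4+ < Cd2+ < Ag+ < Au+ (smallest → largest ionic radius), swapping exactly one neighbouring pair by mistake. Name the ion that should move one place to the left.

Check each adjacent pair. In3+ and Sn4+ are reversed: they are isoelectronic (46 e⁻) and Sn has more protons than In (50 vs 49), making Sn4+ smaller. No other neighbouring pair contradicts the periodic trends, so Sn4+ is the ion listed too late.

Sn4+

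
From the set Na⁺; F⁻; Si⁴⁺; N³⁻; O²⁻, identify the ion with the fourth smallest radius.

O²⁻

Each ion has 10 electrons. The ranking follows nuclear charge in reverse — greater Z gives a smaller radius. Si⁴⁺ (Z=14), Na⁺ (Z=11), F⁻ (Z=9), O²⁻ (Z=8), N³⁻ (Z=7).
So the order is Si⁴⁺ < Na⁺ < F⁻ < O²⁻ < N³⁻; the 4th-smallest ion is O²⁻.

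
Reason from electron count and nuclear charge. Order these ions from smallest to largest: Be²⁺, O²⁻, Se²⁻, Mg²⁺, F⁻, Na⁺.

First list Z and electron count for each: Be²⁺ has 2 e⁻ (Z=4), Mg²⁺ has 10 e⁻ (Z=12), Na⁺ has 10 e⁻ (Z=11), F⁻ has 10 e⁻ (Z=9), O²⁻ has 10 e⁻ (Z=8), Se²⁻ has 36 e⁻ (Z=34). Be²⁺ < Mg²⁺ (same group, period 2 vs 3); Mg²⁺ < Na⁺ (isoelectronic, higher Z=12 is smaller); Na⁺ < F⁻ (both 10 e⁻, Z=11>9); F⁻ < O²⁻ (both 10 e⁻, Z=9>8); O²⁻ < Se²⁻ (same group, period 2 vs 4).

Be²⁺ < Mg²⁺ < Na⁺ < F⁻ < O²⁻ < Se²⁻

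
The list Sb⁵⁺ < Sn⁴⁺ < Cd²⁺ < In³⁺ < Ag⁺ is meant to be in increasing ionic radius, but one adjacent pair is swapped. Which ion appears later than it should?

In³⁺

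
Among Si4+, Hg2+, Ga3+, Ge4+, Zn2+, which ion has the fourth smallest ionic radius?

Zn2+

Si4+ has 10 e⁻ (Z=14), Ge4+ has 28 e⁻ (Z=32), Ga3+ has 28 e⁻ (Z=31), Zn2+ has 28 e⁻ (Z=30), Hg2+ has 78 e⁻ (Z=80). Si4+ < Ge4+ (same group, period 3 vs 4); Ge4+ < Ga3+ (both 28 e⁻, Z=32>31); Ga3+ < Zn2+ (isoelectronic, higher Z=31 is smaller); Zn2+ < Hg2+ (same group, 2 shells fewer).
That gives Si4+ < Ge4+ < Ga3+ < Zn2+ < Hg2+. From the smallest end, number 4 is Zn2+.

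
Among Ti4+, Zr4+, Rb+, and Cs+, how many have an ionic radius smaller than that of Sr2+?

2

Tabulating Z and e⁻: Ti4+ has 18 e⁻ (Z=22), Zr4+ has 36 e⁻ (Z=40), Sr2+ has 36 e⁻ (Z=38), Rb+ has 36 e⁻ (Z=37), Cs+ has 54 e⁻ (Z=55). Ti4+ < Zr4+ (same group, period 4 vs 5); Zr4+ < Sr2+ (both 36 e⁻, Z=40>38); Sr2+ < Rb+ (isoelectronic, higher Z=38 is smaller); Rb+ < Cs+ (same group, period 5 vs 6).
Ordering all of them (including Sr2+) by radius gives Ti4+ < Zr4+ < Sr2+ < Rb+ < Cs+. That's 2.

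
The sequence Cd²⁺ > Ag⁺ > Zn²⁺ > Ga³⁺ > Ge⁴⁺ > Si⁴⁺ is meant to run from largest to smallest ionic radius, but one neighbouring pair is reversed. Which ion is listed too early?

Scanning neighbour by neighbour, only Cd²⁺/Ag⁺ violates a trend: both have 46 electrons but Z(Cd)=48 > Z(Ag)=47, so Cd²⁺ should be the smaller of the two. That makes Cd²⁺ the one sitting a position early relative to where it belongs.

Cd²⁺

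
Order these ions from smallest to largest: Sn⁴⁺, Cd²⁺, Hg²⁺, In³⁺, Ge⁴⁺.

Ge⁴⁺ < Sn⁴⁺ < In³⁺ < Cd²⁺ < Hg²⁺

Work out protons and electrons: Ge⁴⁺ (Z=32, 28 e⁻), Sn⁴⁺ (Z=50, 46 e⁻), In³⁺ (Z=49, 46 e⁻), Cd²⁺ (Z=48, 46 e⁻), Hg²⁺ (Z=80, 78 e⁻). Ge⁴⁺ < Sn⁴⁺ (same group, 1 shell fewer); Sn⁴⁺ < In³⁺ (isoelectronic, higher Z=50 is smaller); In³⁺ < Cd²⁺ (isoelectronic, higher Z=49 is smaller); Cd²⁺ < Hg²⁺ (same group, 1 shell fewer).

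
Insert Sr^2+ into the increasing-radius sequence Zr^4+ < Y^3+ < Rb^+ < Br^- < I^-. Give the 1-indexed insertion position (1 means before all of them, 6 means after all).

Electron counts and nuclear charges: Zr^4+: 36 e⁻, Z=40, Y^3+: 36 e⁻, Z=39, Sr^2+: 36 e⁻, Z=38, Rb^+: 36 e⁻, Z=37, Br^-: 36 e⁻, Z=35, I^-: 54 e⁻, Z=53. Zr^4+ < Y^3+ (both 36 e⁻, Z=40>39); Y^3+ < Sr^2+ (both 36 e⁻, Z=39>38); Sr^2+ < Rb^+ (isoelectronic, higher Z=38 is smaller); Rb^+ < Br^- (isoelectronic, higher Z=37 is smaller); Br^- < I^- (same group, 1 shell fewer).
The complete sequence is Zr^4+ < Y^3+ < Sr^2+ < Rb^+ < Br^- < I^-. Sr^2+ sits at position 3.

3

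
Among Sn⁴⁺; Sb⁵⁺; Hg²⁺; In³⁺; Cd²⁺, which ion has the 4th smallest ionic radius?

Work out protons and electrons: Sb⁵⁺ (Z=51, 46 e⁻), Sn⁴⁺ (Z=50, 46 e⁻), In³⁺ (Z=49, 46 e⁻), Cd²⁺ (Z=48, 46 e⁻), Hg²⁺ (Z=80, 78 e⁻). Sb⁵⁺ < Sn⁴⁺ (isoelectronic, higher Z=51 is smaller); Sn⁴⁺ < In³⁺ (both 46 e⁻, Z=50>49); In³⁺ < Cd²⁺ (isoelectronic, higher Z=49 is smaller); Cd²⁺ < Hg²⁺ (same group, period 5 vs 6).
That gives Sb⁵⁺ < Sn⁴⁺ < In³⁺ < Cd²⁺ < Hg²⁺. From the smallest end, number 4 is Cd²⁺.

Cd²⁺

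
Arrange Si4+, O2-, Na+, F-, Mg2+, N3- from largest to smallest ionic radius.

N3- > O2- > F- > Na+ > Mg2+ > Si4+

Each ion has 10 electrons. The ranking follows nuclear charge in reverse — greater Z gives a smaller radius. Si4+ (Z=14), Mg2+ (Z=12), Na+ (Z=11), F- (Z=9), O2- (Z=8), N3- (Z=7).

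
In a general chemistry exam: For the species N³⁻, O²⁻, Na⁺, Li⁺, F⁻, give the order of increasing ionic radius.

Work out protons and electrons: Li⁺ (Z=3, 2 e⁻), Na⁺ (Z=11, 10 e⁻), F⁻ (Z=9, 10 e⁻), O²⁻ (Z=8, 10 e⁻), N³⁻ (Z=7, 10 e⁻). Li⁺ < Na⁺ (same group, period 2 vs 3); Na⁺ < F⁻ (isoelectronic, higher Z=11 is smaller); F⁻ < O²⁻ (isoelectronic, higher Z=9 is smaller); O²⁻ < N³⁻ (both 10 e⁻, Z=8>7).

Li⁺ < Na⁺ < F⁻ < O²⁻ < N³⁻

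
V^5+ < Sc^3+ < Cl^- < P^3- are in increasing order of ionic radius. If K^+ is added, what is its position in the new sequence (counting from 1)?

3

Each ion has 18 electrons. The ranking follows nuclear charge in reverse — greater Z gives a smaller radius. V^5+ (Z=23), Sc^3+ (Z=21), K^+ (Z=19), Cl^- (Z=17), P^3- (Z=15).
Putting K^+ in gives V^5+ < Sc^3+ < K^+ < Cl^- < P^3-; it lands at slot 3.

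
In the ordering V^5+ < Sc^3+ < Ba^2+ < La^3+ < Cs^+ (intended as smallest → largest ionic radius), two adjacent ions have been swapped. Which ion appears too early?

Ba^2+

Check each adjacent pair. Ba^2+ and La^3+ are reversed: La^3+ and Ba^2+ share 54 electrons; the higher nuclear charge on La (Z=57) contracts it more, so La^3+ < Ba^2+. No other neighbouring pair contradicts the periodic trends, so Ba^2+ is the ion listed too early.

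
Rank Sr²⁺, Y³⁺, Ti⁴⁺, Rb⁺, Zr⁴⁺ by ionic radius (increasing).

Ti⁴⁺ has 18 e⁻ (Z=22), Zr⁴⁺ has 36 e⁻ (Z=40), Y³⁺ has 36 e⁻ (Z=39), Sr²⁺ has 36 e⁻ (Z=38), Rb⁺ has 36 e⁻ (Z=37). Ti⁴⁺ < Zr⁴⁺ (same group, period 4 vs 5); Zr⁴⁺ < Y³⁺ (isoelectronic, higher Z=40 is smaller); Y³⁺ < Sr²⁺ (both 36 e⁻, Z=39>38); Sr²⁺ < Rb⁺ (isoelectronic, higher Z=38 is smaller).

Ti⁴⁺ < Zr⁴⁺ < Y³⁺ < Sr²⁺ < Rb⁺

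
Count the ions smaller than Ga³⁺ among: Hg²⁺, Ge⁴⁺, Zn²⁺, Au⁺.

Tabulating Z and e⁻: Ge⁴⁺: 28 e⁻, Z=32, Ga³⁺: 28 e⁻, Z=31, Zn²⁺: 28 e⁻, Z=30, Hg²⁺: 78 e⁻, Z=80, Au⁺: 78 e⁻, Z=79. Ge⁴⁺ < Ga³⁺ (both 28 e⁻, Z=32>31); Ga³⁺ < Zn²⁺ (both 28 e⁻, Z=31>30); Zn²⁺ < Hg²⁺ (same group, period 4 vs 6); Hg²⁺ < Au⁺ (isoelectronic, higher Z=80 is smaller).
Placing each against Ga³⁺: smaller — Ge⁴⁺; larger — Zn²⁺, Hg²⁺, Au⁺. So 1 is smaller.

1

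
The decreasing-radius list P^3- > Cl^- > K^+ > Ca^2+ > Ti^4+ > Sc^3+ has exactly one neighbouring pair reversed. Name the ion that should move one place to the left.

Scanning neighbour by neighbour, only Ti^4+/Sc^3+ violates a trend: both have 18 electrons but Z(Ti)=22 > Z(Sc)=21, so Ti^4+ should be the smaller of the two. That makes Sc^3+ the one sitting a position late relative to where it belongs.

Sc^3+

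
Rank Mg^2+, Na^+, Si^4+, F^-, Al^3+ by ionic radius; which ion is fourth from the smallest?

Na^+

All of these have 10 electrons (isoelectronic). With the same electron cloud, the ion with the most protons pulls it in tightest. Nuclear charges: Si^4+ (Z=14), Al^3+ (Z=13), Mg^2+ (Z=12), Na^+ (Z=11), F^- (Z=9). Highest Z is smallest.
Full ascending order: Si^4+ < Al^3+ < Mg^2+ < Na^+ < F^-. Counting from the smallest, position 4 is Na^+.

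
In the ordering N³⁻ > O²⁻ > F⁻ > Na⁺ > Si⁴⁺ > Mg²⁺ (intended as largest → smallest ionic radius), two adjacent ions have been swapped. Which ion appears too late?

The pair Si⁴⁺, Mg²⁺ is the wrong way round — Si⁴⁺ and Mg²⁺ share 10 electrons; the higher nuclear charge on Si (Z=14) contracts it more, so Si⁴⁺ < Mg²⁺. All other adjacent pairs agree with periodic trends, so Mg²⁺ is the misplaced ion.

Mg²⁺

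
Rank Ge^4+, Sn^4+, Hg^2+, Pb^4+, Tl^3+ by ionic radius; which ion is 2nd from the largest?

First list Z and electron count for each: Ge^4+ (Z=32, 28 e⁻), Sn^4+ (Z=50, 46 e⁻), Pb^4+ (Z=82, 78 e⁻), Tl^3+ (Z=81, 78 e⁻), Hg^2+ (Z=80, 78 e⁻). Ge^4+ < Sn^4+ (same group, period 4 vs 5); Sn^4+ < Pb^4+ (same group, 1 shell fewer); Pb^4+ < Tl^3+ (both 78 e⁻, Z=82>81); Tl^3+ < Hg^2+ (isoelectronic, higher Z=81 is smaller).
That gives Ge^4+ < Sn^4+ < Pb^4+ < Tl^3+ < Hg^2+. From the largest end, number 2 is Tl^3+.

Tl^3+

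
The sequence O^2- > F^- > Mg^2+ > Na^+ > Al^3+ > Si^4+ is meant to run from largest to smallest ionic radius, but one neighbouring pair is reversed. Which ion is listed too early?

Mg^2+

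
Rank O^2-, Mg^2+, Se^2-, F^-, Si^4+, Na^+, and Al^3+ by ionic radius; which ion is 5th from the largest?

Mg^2+

First list Z and electron count for each: Si^4+ has 10 e⁻ (Z=14), Al^3+ has 10 e⁻ (Z=13), Mg^2+ has 10 e⁻ (Z=12), Na^+ has 10 e⁻ (Z=11), F^- has 10 e⁻ (Z=9), O^2- has 10 e⁻ (Z=8), Se^2- has 36 e⁻ (Z=34). Si^4+ < Al^3+ (isoelectronic, higher Z=14 is smaller); Al^3+ < Mg^2+ (isoelectronic, higher Z=13 is smaller); Mg^2+ < Na^+ (isoelectronic, higher Z=12 is smaller); Na^+ < F^- (both 10 e⁻, Z=11>9); F^- < O^2- (isoelectronic, higher Z=9 is smaller); O^2- < Se^2- (same group, 2 shells fewer).
Ordering: Si^4+ < Al^3+ < Mg^2+ < Na^+ < F^- < O^2- < Se^2-. The 5th largest is Mg^2+.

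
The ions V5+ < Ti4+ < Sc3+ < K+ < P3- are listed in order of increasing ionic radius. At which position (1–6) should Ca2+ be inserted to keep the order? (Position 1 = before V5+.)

4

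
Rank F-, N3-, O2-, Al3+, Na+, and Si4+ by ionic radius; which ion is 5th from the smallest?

O2-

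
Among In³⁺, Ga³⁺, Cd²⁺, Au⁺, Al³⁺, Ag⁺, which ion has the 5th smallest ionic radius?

Work out protons and electrons: Al³⁺: 10 e⁻, Z=13, Ga³⁺: 28 e⁻, Z=31, In³⁺: 46 e⁻, Z=49, Cd²⁺: 46 e⁻, Z=48, Ag⁺: 46 e⁻, Z=47, Au⁺: 78 e⁻, Z=79. Al³⁺ < Ga³⁺ (same group, period 3 vs 4); Ga³⁺ < In³⁺ (same group, period 4 vs 5); In³⁺ < Cd²⁺ (both 46 e⁻, Z=49>48); Cd²⁺ < Ag⁺ (isoelectronic, higher Z=48 is smaller); Ag⁺ < Au⁺ (same group, 1 shell fewer).
That gives Al³⁺ < Ga³⁺ < In³⁺ < Cd²⁺ < Ag⁺ < Au⁺. From the smallest end, number 5 is Ag⁺.

Ag⁺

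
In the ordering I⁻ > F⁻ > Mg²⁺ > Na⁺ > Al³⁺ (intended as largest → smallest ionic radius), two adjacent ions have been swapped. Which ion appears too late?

Na⁺

The pair Mg²⁺, Na⁺ is the wrong way round — Mg²⁺ and Na⁺ share 10 electrons; the higher nuclear charge on Mg (Z=12) contracts it more, so Mg²⁺ < Na⁺. All other adjacent pairs agree with periodic trends, so Na⁺ is the misplaced ion.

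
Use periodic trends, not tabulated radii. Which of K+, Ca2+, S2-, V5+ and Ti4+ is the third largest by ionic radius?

These species are isoelectronic with 18 electrons. The only difference is the number of protons: V5+ (Z=23), Ti4+ (Z=22), Ca2+ (Z=20), K+ (Z=19), S2- (Z=16). The strongest nuclear pull (V5+) gives the smallest ion.
Full ascending order: V5+ < Ti4+ < Ca2+ < K+ < S2-. Counting from the largest, position 3 is Ca2+.

Ca2+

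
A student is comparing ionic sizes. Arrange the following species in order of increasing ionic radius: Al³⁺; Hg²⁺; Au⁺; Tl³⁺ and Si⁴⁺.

Si⁴⁺ < Al³⁺ < Tl³⁺ < Hg²⁺ < Au⁺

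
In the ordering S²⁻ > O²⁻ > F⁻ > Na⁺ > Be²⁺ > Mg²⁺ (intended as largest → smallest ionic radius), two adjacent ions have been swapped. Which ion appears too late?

Mg²⁺

Compare adjacent ions: same group and charge — period 2 sits above period 3, so Be²⁺ is smaller — yet in this decreasing list Be²⁺ sits before Mg²⁺. Nothing else is reversed, so Mg²⁺ should move one place to the left.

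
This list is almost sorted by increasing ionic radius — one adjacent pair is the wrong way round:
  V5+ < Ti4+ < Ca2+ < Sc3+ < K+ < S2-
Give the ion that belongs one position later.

Compare adjacent ions: Sc3+ and Ca2+ share 18 electrons; the higher nuclear charge on Sc (Z=21) contracts it more, so Sc3+ < Ca2+ — yet in this increasing list Ca2+ sits before Sc3+. Nothing else is reversed, so Ca2+ should move one place to the right.

Ca2+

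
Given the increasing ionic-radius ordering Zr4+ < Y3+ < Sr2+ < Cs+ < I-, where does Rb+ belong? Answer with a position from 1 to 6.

4

First list Z and electron count for each: Zr4+ (Z=40, 36 e⁻), Y3+ (Z=39, 36 e⁻), Sr2+ (Z=38, 36 e⁻), Rb+ (Z=37, 36 e⁻), Cs+ (Z=55, 54 e⁻), I- (Z=53, 54 e⁻). Zr4+ < Y3+ (both 36 e⁻, Z=40>39); Y3+ < Sr2+ (isoelectronic, higher Z=39 is smaller); Sr2+ < Rb+ (isoelectronic, higher Z=38 is smaller); Rb+ < Cs+ (same group, period 5 vs 6); Cs+ < I- (isoelectronic, higher Z=55 is smaller).
Merged order: Zr4+ < Y3+ < Sr2+ < Rb+ < Cs+ < I- — Rb+ is number 4.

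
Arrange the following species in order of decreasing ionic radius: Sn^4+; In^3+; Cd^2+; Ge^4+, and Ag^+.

Ag^+ > Cd^2+ > In^3+ > Sn^4+ > Ge^4+

Electron counts and nuclear charges: Ge^4+ (Z=32, 28 e⁻), Sn^4+ (Z=50, 46 e⁻), In^3+ (Z=49, 46 e⁻), Cd^2+ (Z=48, 46 e⁻), Ag^+ (Z=47, 46 e⁻). Ge^4+ < Sn^4+ (same group, period 4 vs 5); Sn^4+ < In^3+ (both 46 e⁻, Z=50>49); In^3+ < Cd^2+ (both 46 e⁻, Z=49>48); Cd^2+ < Ag^+ (isoelectronic, higher Z=48 is smaller).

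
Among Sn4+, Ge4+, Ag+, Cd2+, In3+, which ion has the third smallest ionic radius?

Work out protons and electrons: Ge4+ (Z=32, 28 e⁻), Sn4+ (Z=50, 46 e⁻), In3+ (Z=49, 46 e⁻), Cd2+ (Z=48, 46 e⁻), Ag+ (Z=47, 46 e⁻). Ge4+ < Sn4+ (same group, 1 shell fewer); Sn4+ < In3+ (isoelectronic, higher Z=50 is smaller); In3+ < Cd2+ (isoelectronic, higher Z=49 is smaller); Cd2+ < Ag+ (isoelectronic, higher Z=48 is smaller).
So the order is Ge4+ < Sn4+ < In3+ < Cd2+ < Ag+; the 3rd-smallest ion is In3+.

In3+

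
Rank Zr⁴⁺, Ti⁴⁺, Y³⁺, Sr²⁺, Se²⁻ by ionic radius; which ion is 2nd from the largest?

Sr²⁺

Ti⁴⁺ has 18 e⁻ (Z=22), Zr⁴⁺ has 36 e⁻ (Z=40), Y³⁺ has 36 e⁻ (Z=39), Sr²⁺ has 36 e⁻ (Z=38), Se²⁻ has 36 e⁻ (Z=34). Ti⁴⁺ < Zr⁴⁺ (same group, period 4 vs 5); Zr⁴⁺ < Y³⁺ (isoelectronic, higher Z=40 is smaller); Y³⁺ < Sr²⁺ (isoelectronic, higher Z=39 is smaller); Sr²⁺ < Se²⁻ (isoelectronic, higher Z=38 is smaller).
Ordering: Ti⁴⁺ < Zr⁴⁺ < Y³⁺ < Sr²⁺ < Se²⁻. The 2nd largest is Sr²⁺.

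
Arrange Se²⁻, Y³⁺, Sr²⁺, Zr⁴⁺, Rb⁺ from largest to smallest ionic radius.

Se²⁻ > Rb⁺ > Sr²⁺ > Y³⁺ > Zr⁴⁺

Isoelectronic series (36 e⁻ each). Size is set by nuclear charge: more protons means a smaller ion. Zr⁴⁺ (Z=40), Y³⁺ (Z=39), Sr²⁺ (Z=38), Rb⁺ (Z=37), Se²⁻ (Z=34).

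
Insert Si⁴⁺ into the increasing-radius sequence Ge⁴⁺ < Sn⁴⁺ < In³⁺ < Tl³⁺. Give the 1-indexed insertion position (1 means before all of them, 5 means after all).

Tabulating Z and e⁻: Si⁴⁺: 10 e⁻, Z=14, Ge⁴⁺: 28 e⁻, Z=32, Sn⁴⁺: 46 e⁻, Z=50, In³⁺: 46 e⁻, Z=49, Tl³⁺: 78 e⁻, Z=81. Si⁴⁺ < Ge⁴⁺ (same group, 1 shell fewer); Ge⁴⁺ < Sn⁴⁺ (same group, 1 shell fewer); Sn⁴⁺ < In³⁺ (isoelectronic, higher Z=50 is smaller); In³⁺ < Tl³⁺ (same group, 1 shell fewer).
The complete sequence is Si⁴⁺ < Ge⁴⁺ < Sn⁴⁺ < In³⁺ < Tl³⁺. Si⁴⁺ sits at position 1.

1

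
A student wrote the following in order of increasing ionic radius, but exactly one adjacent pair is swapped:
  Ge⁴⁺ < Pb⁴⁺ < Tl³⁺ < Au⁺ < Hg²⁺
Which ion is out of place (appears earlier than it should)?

Compare adjacent ions: they are isoelectronic (78 e⁻) and Hg has more protons than Au (80 vs 79), making Hg²⁺ smaller — yet in this increasing list Au⁺ sits before Hg²⁺. Nothing else is reversed, so Au⁺ should move one place to the right.

Au⁺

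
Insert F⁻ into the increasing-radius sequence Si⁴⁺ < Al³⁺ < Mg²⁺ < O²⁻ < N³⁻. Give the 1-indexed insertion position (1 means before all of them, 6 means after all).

4

Isoelectronic series (10 e⁻ each). Size is set by nuclear charge: more protons means a smaller ion. Si⁴⁺ (Z=14), Al³⁺ (Z=13), Mg²⁺ (Z=12), F⁻ (Z=9), O²⁻ (Z=8), N³⁻ (Z=7).
Putting F⁻ in gives Si⁴⁺ < Al³⁺ < Mg²⁺ < F⁻ < O²⁻ < N³⁻; it lands at slot 4.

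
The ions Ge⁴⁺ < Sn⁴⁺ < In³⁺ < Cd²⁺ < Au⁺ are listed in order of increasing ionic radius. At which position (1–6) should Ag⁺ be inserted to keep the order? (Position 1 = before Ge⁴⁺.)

Ge⁴⁺ (Z=32, 28 e⁻), Sn⁴⁺ (Z=50, 46 e⁻), In³⁺ (Z=49, 46 e⁻), Cd²⁺ (Z=48, 46 e⁻), Ag⁺ (Z=47, 46 e⁻), Au⁺ (Z=79, 78 e⁻). Ge⁴⁺ < Sn⁴⁺ (same group, period 4 vs 5); Sn⁴⁺ < In³⁺ (both 46 e⁻, Z=50>49); In³⁺ < Cd²⁺ (both 46 e⁻, Z=49>48); Cd²⁺ < Ag⁺ (isoelectronic, higher Z=48 is smaller); Ag⁺ < Au⁺ (same group, period 5 vs 6).
The complete sequence is Ge⁴⁺ < Sn⁴⁺ < In³⁺ < Cd²⁺ < Ag⁺ < Au⁺. Ag⁺ sits at position 5.

5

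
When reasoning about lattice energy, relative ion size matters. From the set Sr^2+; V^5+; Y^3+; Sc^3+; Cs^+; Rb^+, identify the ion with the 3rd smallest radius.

Y^3+

First list Z and electron count for each: V^5+: 18 e⁻, Z=23, Sc^3+: 18 e⁻, Z=21, Y^3+: 36 e⁻, Z=39, Sr^2+: 36 e⁻, Z=38, Rb^+: 36 e⁻, Z=37, Cs^+: 54 e⁻, Z=55. V^5+ < Sc^3+ (isoelectronic, higher Z=23 is smaller); Sc^3+ < Y^3+ (same group, period 4 vs 5); Y^3+ < Sr^2+ (both 36 e⁻, Z=39>38); Sr^2+ < Rb^+ (both 36 e⁻, Z=38>37); Rb^+ < Cs^+ (same group, period 5 vs 6).
So the order is V^5+ < Sc^3+ < Y^3+ < Sr^2+ < Rb^+ < Cs^+; the 3rd-smallest ion is Y^3+.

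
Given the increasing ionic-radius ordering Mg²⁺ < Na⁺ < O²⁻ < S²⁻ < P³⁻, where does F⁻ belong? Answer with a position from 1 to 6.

3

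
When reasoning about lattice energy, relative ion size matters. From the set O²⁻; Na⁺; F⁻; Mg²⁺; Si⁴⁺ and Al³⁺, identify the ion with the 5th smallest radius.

F⁻

All of these have 10 electrons (isoelectronic). With the same electron cloud, the ion with the most protons pulls it in tightest. Nuclear charges: Si⁴⁺ (Z=14), Al³⁺ (Z=13), Mg²⁺ (Z=12), Na⁺ (Z=11), F⁻ (Z=9), O²⁻ (Z=8). Highest Z is smallest.
That gives Si⁴⁺ < Al³⁺ < Mg²⁺ < Na⁺ < F⁻ < O²⁻. From the smallest end, number 5 is F⁻.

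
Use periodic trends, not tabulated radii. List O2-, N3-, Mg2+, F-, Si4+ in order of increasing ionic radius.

Each ion has 10 electrons. The ranking follows nuclear charge in reverse — greater Z gives a smaller radius. Si4+ (Z=14), Mg2+ (Z=12), F- (Z=9), O2- (Z=8), N3- (Z=7).

Si4+ < Mg2+ < F- < O2- < N3-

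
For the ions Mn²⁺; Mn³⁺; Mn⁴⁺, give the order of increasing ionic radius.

For a single element, ionic radius drops as positive charge rises — Mn⁴⁺ < Mn²⁺.

Mn⁴⁺ < Mn³⁺ < Mn²⁺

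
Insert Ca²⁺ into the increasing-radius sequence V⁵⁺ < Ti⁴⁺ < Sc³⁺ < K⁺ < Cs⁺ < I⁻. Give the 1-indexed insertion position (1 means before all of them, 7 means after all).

4

V⁵⁺: 18 e⁻, Z=23, Ti⁴⁺: 18 e⁻, Z=22, Sc³⁺: 18 e⁻, Z=21, Ca²⁺: 18 e⁻, Z=20, K⁺: 18 e⁻, Z=19, Cs⁺: 54 e⁻, Z=55, I⁻: 54 e⁻, Z=53. V⁵⁺ < Ti⁴⁺ (isoelectronic, higher Z=23 is smaller); Ti⁴⁺ < Sc³⁺ (isoelectronic, higher Z=22 is smaller); Sc³⁺ < Ca²⁺ (isoelectronic, higher Z=21 is smaller); Ca²⁺ < K⁺ (both 18 e⁻, Z=20>19); K⁺ < Cs⁺ (same group, period 4 vs 6); Cs⁺ < I⁻ (both 54 e⁻, Z=55>53).
With Ca²⁺ included the full order is V⁵⁺ < Ti⁴⁺ < Sc³⁺ < Ca²⁺ < K⁺ < Cs⁺ < I⁻, so it takes position 4.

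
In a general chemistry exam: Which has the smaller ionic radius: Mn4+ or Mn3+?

These are all Mn ions. Removing more electrons (higher positive charge) pulls the remaining electrons in closer, so Mn4+ is smallest and Mn3+ is largest.

Mn4+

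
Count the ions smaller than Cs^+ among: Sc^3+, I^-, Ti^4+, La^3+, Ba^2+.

Ti^4+: 18 e⁻, Z=22, Sc^3+: 18 e⁻, Z=21, La^3+: 54 e⁻, Z=57, Ba^2+: 54 e⁻, Z=56, Cs^+: 54 e⁻, Z=55, I^-: 54 e⁻, Z=53. Ti^4+ < Sc^3+ (isoelectronic, higher Z=22 is smaller); Sc^3+ < La^3+ (same group, 2 shells fewer); La^3+ < Ba^2+ (isoelectronic, higher Z=57 is smaller); Ba^2+ < Cs^+ (both 54 e⁻, Z=56>55); Cs^+ < I^- (both 54 e⁻, Z=55>53).
Placing each against Cs^+: smaller — Ti^4+, Sc^3+, La^3+, Ba^2+; larger — I^-. Count: 4.

4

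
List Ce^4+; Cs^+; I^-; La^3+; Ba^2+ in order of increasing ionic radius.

Ce^4+ < La^3+ < Ba^2+ < Cs^+ < I^-

All of these have 54 electrons (isoelectronic). With the same electron cloud, the ion with the most protons pulls it in tightest. Nuclear charges: Ce^4+ (Z=58), La^3+ (Z=57), Ba^2+ (Z=56), Cs^+ (Z=55), I^- (Z=53). Highest Z is smallest.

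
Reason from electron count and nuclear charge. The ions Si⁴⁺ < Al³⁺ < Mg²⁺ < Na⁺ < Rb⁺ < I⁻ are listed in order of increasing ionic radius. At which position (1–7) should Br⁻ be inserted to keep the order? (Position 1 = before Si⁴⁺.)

6

Si⁴⁺ (Z=14, 10 e⁻), Al³⁺ (Z=13, 10 e⁻), Mg²⁺ (Z=12, 10 e⁻), Na⁺ (Z=11, 10 e⁻), Rb⁺ (Z=37, 36 e⁻), Br⁻ (Z=35, 36 e⁻), I⁻ (Z=53, 54 e⁻). Si⁴⁺ < Al³⁺ (both 10 e⁻, Z=14>13); Al³⁺ < Mg²⁺ (both 10 e⁻, Z=13>12); Mg²⁺ < Na⁺ (isoelectronic, higher Z=12 is smaller); Na⁺ < Rb⁺ (same group, 2 shells fewer); Rb⁺ < Br⁻ (both 36 e⁻, Z=37>35); Br⁻ < I⁻ (same group, period 4 vs 5).
With Br⁻ included the full order is Si⁴⁺ < Al³⁺ < Mg²⁺ < Na⁺ < Rb⁺ < Br⁻ < I⁻, so it takes position 6.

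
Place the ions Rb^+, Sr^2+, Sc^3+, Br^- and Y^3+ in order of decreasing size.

Br^- > Rb^+ > Sr^2+ > Y^3+ > Sc^3+

First list Z and electron count for each: Sc^3+ has 18 e⁻ (Z=21), Y^3+ has 36 e⁻ (Z=39), Sr^2+ has 36 e⁻ (Z=38), Rb^+ has 36 e⁻ (Z=37), Br^- has 36 e⁻ (Z=35). Sc^3+ < Y^3+ (same group, 1 shell fewer); Y^3+ < Sr^2+ (isoelectronic, higher Z=39 is smaller); Sr^2+ < Rb^+ (both 36 e⁻, Z=38>37); Rb^+ < Br^- (isoelectronic, higher Z=37 is smaller).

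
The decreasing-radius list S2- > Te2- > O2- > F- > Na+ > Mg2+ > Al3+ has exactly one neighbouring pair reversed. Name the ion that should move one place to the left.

Compare adjacent ions: same group and charge — period 3 sits above period 5, so S2- is smaller — yet in this decreasing list S2- sits before Te2-. Nothing else is reversed, so Te2- should move one place to the left.

Te2-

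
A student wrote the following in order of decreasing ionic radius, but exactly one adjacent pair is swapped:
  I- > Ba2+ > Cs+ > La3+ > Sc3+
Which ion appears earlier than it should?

Ba2+

Compare adjacent ions: Ba2+ and Cs+ share 54 electrons; the higher nuclear charge on Ba (Z=56) contracts it more, so Ba2+ < Cs+ — yet in this decreasing list Ba2+ sits before Cs+. Nothing else is reversed, so Ba2+ should move one place to the right.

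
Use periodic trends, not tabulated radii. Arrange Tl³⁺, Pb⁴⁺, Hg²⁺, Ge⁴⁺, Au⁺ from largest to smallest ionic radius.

Au⁺ > Hg²⁺ > Tl³⁺ > Pb⁴⁺ > Ge⁴⁺

Work out protons and electrons: Ge⁴⁺: 28 e⁻, Z=32, Pb⁴⁺: 78 e⁻, Z=82, Tl³⁺: 78 e⁻, Z=81, Hg²⁺: 78 e⁻, Z=80, Au⁺: 78 e⁻, Z=79. Ge⁴⁺ < Pb⁴⁺ (same group, period 4 vs 6); Pb⁴⁺ < Tl³⁺ (both 78 e⁻, Z=82>81); Tl³⁺ < Hg²⁺ (both 78 e⁻, Z=81>80); Hg²⁺ < Au⁺ (both 78 e⁻, Z=80>79).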